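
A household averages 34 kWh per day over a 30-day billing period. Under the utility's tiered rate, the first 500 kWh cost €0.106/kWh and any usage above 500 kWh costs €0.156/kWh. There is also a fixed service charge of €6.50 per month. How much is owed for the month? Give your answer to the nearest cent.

€140.62

Usage = 34 kWh/day × 30 days = 1020 kWh
First 500 kWh × €0.106 = €53.00
Remaining 520 kWh × €0.156 = €81.12
Energy charge = €134.12; + service €6.50 = €140.62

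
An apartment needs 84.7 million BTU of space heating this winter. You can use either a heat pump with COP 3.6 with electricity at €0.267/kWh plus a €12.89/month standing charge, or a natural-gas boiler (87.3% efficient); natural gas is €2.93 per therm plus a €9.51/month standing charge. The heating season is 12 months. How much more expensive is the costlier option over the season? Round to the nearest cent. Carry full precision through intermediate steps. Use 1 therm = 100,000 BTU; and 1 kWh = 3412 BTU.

Heat load = 84.7 × 10⁶ BTU = 84,700,000 BTU
Gas: input = 84,700,000 / 0.873 = 97,021,764 BTU = 970.2 therm → 970.2 × €2.93 = €2,842.74; + 12 × €9.51 standing = €2,956.86
Heat pump: 84,700,000 BTU / 3412 = 24,820 kWh heat; / 3.6 = 6,896 kWh in → × €0.267 = €1,841.12; + 12 × €12.89 standing = €1,995.80
Difference = |€2,956.86 − €1,995.80| = €961.05

€961.05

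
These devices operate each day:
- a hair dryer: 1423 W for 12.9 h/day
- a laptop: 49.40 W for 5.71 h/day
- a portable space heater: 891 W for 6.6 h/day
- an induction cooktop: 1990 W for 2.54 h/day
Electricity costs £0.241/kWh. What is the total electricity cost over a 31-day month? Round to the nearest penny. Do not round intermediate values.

£220.95

hair dryer: 1423 W × 12.9 h × 31 d = 569,058 Wh = 569.1 kWh
laptop: 49.40 W × 5.71 h × 31 d = 8,744 Wh = 8.744 kWh
portable space heater: 891 W × 6.6 h × 31 d = 182,299 Wh = 182.3 kWh
induction cooktop: 1990 W × 2.54 h × 31 d = 156,693 Wh = 156.7 kWh
Total energy = 569.1 + 8.744 + 182.3 + 156.7 = 916.8 kWh
Cost = 916.8 kWh × £0.241 = £220.95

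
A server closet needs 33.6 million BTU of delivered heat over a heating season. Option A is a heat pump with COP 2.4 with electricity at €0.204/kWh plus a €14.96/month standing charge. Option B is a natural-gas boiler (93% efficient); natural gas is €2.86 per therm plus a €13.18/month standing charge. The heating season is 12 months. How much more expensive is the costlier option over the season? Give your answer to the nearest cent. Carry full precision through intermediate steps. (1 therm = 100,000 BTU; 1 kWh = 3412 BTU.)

Heat load = 33.6 × 10⁶ BTU = 33,600,000 BTU
Gas: input = 33,600,000 / 0.93 = 36,129,032 BTU = 361.3 therm → 361.3 × €2.86 = €1,033.29; + 12 × €13.18 standing = €1,191.45
Heat pump: 33,600,000 BTU / 3412 = 9,848 kWh heat; / 2.4 = 4,103 kWh in → × €0.204 = €837.05; + 12 × €14.96 standing = €1,016.57
Difference = |€1,191.45 − €1,016.57| = €174.88

€174.88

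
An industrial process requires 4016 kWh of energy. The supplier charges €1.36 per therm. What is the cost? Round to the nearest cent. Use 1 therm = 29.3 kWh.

€186.41

4016 kWh × (0.03413 therm/kWh) = 137.1 therm
Cost = 137.1 therm × €1.36/therm = €186.41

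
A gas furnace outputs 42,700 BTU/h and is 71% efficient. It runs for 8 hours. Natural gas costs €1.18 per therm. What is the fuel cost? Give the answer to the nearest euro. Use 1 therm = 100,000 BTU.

€6

Heat delivered = 42,700 BTU/h × 8 h = 341,600 BTU
Gas input = 341,600 / 0.71 = 481,127 BTU
= 481,127 / 100,000 = 4.811 therm
Cost = 4.811 × €1.18/therm = €5.68 ≈ €6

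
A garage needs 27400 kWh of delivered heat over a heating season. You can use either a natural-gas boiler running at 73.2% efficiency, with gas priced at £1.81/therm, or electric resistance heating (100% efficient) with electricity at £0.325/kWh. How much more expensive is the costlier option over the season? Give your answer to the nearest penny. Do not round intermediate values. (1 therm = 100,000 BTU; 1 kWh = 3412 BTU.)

£6593.32

Heat load = 27400 kWh × 3412 = 93,488,800 BTU
Gas: input = 93,488,800 / 0.732 = 127,716,940 BTU = 1,277 therm → 1,277 × £1.81 = £2,311.68
Electric: 93,488,800 BTU / 3412 = 27,400 kWh → × £0.325 = £8,905.00
Difference = |£2,311.68 − £8,905.00| = £6,593.32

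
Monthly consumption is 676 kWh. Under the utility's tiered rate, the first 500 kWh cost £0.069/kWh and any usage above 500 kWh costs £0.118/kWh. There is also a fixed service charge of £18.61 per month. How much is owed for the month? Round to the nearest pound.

£74

First 500 kWh × £0.069 = £34.50
Remaining 176 kWh × £0.118 = £20.77
Energy charge = £55.27; + service £18.61 = £73.88 ≈ £74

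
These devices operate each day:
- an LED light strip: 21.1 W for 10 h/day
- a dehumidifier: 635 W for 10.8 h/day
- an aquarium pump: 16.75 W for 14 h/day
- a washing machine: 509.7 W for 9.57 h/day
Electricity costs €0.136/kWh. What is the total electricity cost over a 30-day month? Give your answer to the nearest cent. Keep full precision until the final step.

LED light strip: 21.1 W × 10 h × 30 d = 6,330 Wh = 6.33 kWh
dehumidifier: 635 W × 10.8 h × 30 d = 205,740 Wh = 205.7 kWh
aquarium pump: 16.75 W × 14 h × 30 d = 7,035 Wh = 7.035 kWh
washing machine: 509.7 W × 9.57 h × 30 d = 146,335 Wh = 146.3 kWh
Total energy = 6.33 + 205.7 + 7.035 + 146.3 = 365.4 kWh
Cost = 365.4 kWh × €0.136 = €49.70

€49.70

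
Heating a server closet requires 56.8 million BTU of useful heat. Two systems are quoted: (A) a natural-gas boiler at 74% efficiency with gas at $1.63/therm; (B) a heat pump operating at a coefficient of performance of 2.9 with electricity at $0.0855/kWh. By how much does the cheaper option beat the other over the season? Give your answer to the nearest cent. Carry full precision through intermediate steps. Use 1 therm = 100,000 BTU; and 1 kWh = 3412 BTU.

Heat load = 56.8 × 10⁶ BTU = 56,800,000 BTU
Gas: input = 56,800,000 / 0.74 = 76,756,757 BTU = 767.6 therm → 767.6 × $1.63 = $1,251.14
Heat pump: 56,800,000 BTU / 3412 = 16,650 kWh heat; / 2.9 = 5,740 kWh in → × $0.0855 = $490.80
Difference = |$1,251.14 − $490.80| = $760.33

$760.33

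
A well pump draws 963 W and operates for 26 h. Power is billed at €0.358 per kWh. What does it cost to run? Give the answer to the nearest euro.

€9

Energy = 963 W × 26 h = 25,038 Wh = 25.04 kWh
Cost = 25.04 kWh × €0.358/kWh = €8.96 ≈ €9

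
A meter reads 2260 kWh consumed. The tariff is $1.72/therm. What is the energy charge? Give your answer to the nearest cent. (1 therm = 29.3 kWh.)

2260 kWh × (0.03413 therm/kWh) = 77.13 therm
Cost = 77.13 therm × $1.72/therm = $132.67

$132.67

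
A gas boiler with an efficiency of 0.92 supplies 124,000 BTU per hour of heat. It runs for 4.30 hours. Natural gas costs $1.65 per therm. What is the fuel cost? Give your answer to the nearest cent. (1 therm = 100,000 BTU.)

$9.56

Heat delivered = 124,000 BTU/h × 4.30 h = 533,200 BTU
Gas input = 533,200 / 0.92 = 579,565 BTU
= 579,565 / 100,000 = 5.796 therm
Cost = 5.796 × $1.65/therm = $9.56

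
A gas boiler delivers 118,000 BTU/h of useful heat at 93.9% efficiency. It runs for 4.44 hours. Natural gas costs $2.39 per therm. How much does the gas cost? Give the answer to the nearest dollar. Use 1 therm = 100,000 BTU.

Heat delivered = 118,000 BTU/h × 4.44 h = 523,920 BTU
Gas input = 523,920 / 0.939 = 557,955 BTU
= 557,955 / 100,000 = 5.58 therm
Cost = 5.58 × $2.39/therm = $13.34 ≈ $13

$13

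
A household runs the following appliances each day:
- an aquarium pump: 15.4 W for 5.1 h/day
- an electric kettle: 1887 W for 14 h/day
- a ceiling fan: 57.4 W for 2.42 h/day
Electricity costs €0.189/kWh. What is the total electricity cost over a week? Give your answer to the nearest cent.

€35.24

aquarium pump: 15.4 W × 5.1 h × 7 d = 550 Wh = 0.5498 kWh
electric kettle: 1887 W × 14 h × 7 d = 184,926 Wh = 184.9 kWh
ceiling fan: 57.4 W × 2.42 h × 7 d = 972 Wh = 0.9724 kWh
Total energy = 0.5498 + 184.9 + 0.9724 = 186.4 kWh
Cost = 186.4 kWh × €0.189 = €35.24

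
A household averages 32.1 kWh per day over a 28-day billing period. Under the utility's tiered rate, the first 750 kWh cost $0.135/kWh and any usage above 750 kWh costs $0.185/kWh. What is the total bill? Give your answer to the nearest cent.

$128.78

Usage = 32.1 kWh/day × 28 days = 898.8 kWh
First 750 kWh × $0.135 = $101.25
Remaining 148.8 kWh × $0.185 = $27.53
Total = $128.78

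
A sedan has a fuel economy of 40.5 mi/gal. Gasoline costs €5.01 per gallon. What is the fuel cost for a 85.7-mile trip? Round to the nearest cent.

€10.60

Fuel = 85.7 mi / 40.5 mpg = 2.116 gal
Cost = 2.116 gal × €5.01/gal = €10.60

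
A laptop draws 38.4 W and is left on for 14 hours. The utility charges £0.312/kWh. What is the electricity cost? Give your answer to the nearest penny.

Energy = 38.4 W × 14 h = 538 Wh = 0.5376 kWh
Cost = 0.5376 kWh × £0.312/kWh = £0.17

£0.17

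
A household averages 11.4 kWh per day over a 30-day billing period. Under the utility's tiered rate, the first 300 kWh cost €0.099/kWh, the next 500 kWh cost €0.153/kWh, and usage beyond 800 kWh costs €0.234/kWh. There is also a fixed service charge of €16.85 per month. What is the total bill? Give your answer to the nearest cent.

Usage = 11.4 kWh/day × 30 days = 342 kWh
First 300 kWh × €0.099 = €29.70
Next 42 kWh × €0.153 = €6.43
Remaining tier: 0 kWh (not reached)
Energy charge = €36.13; + service €16.85 = €52.98

€52.98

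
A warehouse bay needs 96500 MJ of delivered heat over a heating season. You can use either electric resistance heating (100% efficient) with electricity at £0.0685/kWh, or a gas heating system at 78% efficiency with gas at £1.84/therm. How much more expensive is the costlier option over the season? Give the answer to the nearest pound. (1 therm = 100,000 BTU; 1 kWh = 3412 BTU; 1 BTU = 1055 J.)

£321

Heat load = 96500 MJ = 96,500,000,000 J / 1055 = 91,469,194 BTU
Gas: input = 91,469,194 / 0.78 = 117,268,198 BTU = 1,173 therm → 1,173 × £1.84 = £2,157.73
Electric: 91,469,194 BTU / 3412 = 26,810 kWh → × £0.0685 = £1,836.35
Difference = |£2,157.73 − £1,836.35| = £321.38 ≈ £321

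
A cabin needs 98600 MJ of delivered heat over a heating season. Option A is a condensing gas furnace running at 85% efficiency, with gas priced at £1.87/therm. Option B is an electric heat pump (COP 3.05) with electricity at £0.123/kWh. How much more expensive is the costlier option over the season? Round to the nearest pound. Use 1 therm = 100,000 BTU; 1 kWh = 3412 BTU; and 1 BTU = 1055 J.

Heat load = 98600 MJ = 98,600,000,000 J / 1055 = 93,459,716 BTU
Gas: input = 93,459,716 / 0.85 = 109,952,607 BTU = 1,100 therm → 1,100 × £1.87 = £2,056.11
Heat pump: 93,459,716 BTU / 3412 = 27,390 kWh heat; / 3.05 = 8,981 kWh in → × £0.123 = £1,104.64
Difference = |£2,056.11 − £1,104.64| = £951.47 ≈ £951

£951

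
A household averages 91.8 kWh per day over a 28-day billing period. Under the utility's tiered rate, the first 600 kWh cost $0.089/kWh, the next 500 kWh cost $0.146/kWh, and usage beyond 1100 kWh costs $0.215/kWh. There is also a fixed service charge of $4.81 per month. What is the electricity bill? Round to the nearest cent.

$447.35

Usage = 91.8 kWh/day × 28 days = 2570.4 kWh
First 600 kWh × $0.089 = $53.40
Next 500 kWh × $0.146 = $73.00
Remaining 1470.4 kWh × $0.215 = $316.14
Energy charge = $442.54; + service $4.81 = $447.35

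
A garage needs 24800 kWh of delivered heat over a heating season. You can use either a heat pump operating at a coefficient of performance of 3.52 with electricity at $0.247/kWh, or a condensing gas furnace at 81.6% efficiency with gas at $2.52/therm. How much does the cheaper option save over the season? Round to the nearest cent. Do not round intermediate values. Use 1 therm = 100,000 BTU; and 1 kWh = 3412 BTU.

Heat load = 24800 kWh × 3412 = 84,617,600 BTU
Gas: input = 84,617,600 / 0.816 = 103,698,039 BTU = 1,037 therm → 1,037 × $2.52 = $2,613.19
Heat pump: 84,617,600 BTU / 3412 = 24,800 kWh heat; / 3.52 = 7,045 kWh in → × $0.247 = $1,740.23
Difference = |$2,613.19 − $1,740.23| = $872.96

$872.96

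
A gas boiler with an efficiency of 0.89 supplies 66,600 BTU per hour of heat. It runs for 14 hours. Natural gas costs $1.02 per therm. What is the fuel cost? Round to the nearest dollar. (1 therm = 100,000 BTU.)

$11

Heat delivered = 66,600 BTU/h × 14 h = 932,400 BTU
Gas input = 932,400 / 0.89 = 1,047,640 BTU
= 1,047,640 / 100,000 = 10.48 therm
Cost = 10.48 × $1.02/therm = $10.69 ≈ $11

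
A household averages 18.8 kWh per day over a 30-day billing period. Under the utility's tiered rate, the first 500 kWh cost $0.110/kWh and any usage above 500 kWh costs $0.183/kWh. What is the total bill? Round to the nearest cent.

Usage = 18.8 kWh/day × 30 days = 564 kWh
First 500 kWh × $0.110 = $55.00
Remaining 64 kWh × $0.183 = $11.71
Total = $66.71

$66.71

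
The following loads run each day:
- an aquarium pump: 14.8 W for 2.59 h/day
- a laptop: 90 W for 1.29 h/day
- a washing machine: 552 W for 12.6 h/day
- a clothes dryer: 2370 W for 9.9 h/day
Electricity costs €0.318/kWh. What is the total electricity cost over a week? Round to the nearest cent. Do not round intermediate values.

€68.05

aquarium pump: 14.8 W × 2.59 h × 7 d = 268 Wh = 0.2683 kWh
laptop: 90 W × 1.29 h × 7 d = 813 Wh = 0.8127 kWh
washing machine: 552 W × 12.6 h × 7 d = 48,686 Wh = 48.69 kWh
clothes dryer: 2370 W × 9.9 h × 7 d = 164,241 Wh = 164.2 kWh
Total energy = 0.2683 + 0.8127 + 48.69 + 164.2 = 214 kWh
Cost = 214 kWh × €0.318 = €68.05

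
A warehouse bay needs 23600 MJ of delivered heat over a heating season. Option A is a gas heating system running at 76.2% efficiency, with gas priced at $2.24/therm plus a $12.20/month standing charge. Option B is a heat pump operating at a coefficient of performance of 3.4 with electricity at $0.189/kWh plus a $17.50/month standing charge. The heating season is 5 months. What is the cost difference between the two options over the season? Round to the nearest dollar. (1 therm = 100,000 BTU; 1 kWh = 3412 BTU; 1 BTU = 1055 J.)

$267

Heat load = 23600 MJ = 23,600,000,000 J / 1055 = 22,369,668 BTU
Gas: input = 22,369,668 / 0.762 = 29,356,520 BTU = 293.6 therm → 293.6 × $2.24 = $657.59; + 5 × $12.20 standing = $718.59
Heat pump: 22,369,668 BTU / 3412 = 6,556 kWh heat; / 3.4 = 1,928 kWh in → × $0.189 = $364.45; + 5 × $17.50 standing = $451.95
Difference = |$718.59 − $451.95| = $266.64 ≈ $267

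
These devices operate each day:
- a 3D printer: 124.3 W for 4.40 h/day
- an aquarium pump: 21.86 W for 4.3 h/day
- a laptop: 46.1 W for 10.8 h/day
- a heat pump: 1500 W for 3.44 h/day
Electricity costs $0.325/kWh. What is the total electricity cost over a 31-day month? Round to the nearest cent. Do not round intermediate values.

3D printer: 124.3 W × 4.40 h × 31 d = 16,955 Wh = 16.95 kWh
aquarium pump: 21.86 W × 4.3 h × 31 d = 2,914 Wh = 2.914 kWh
laptop: 46.1 W × 10.8 h × 31 d = 15,434 Wh = 15.43 kWh
heat pump: 1500 W × 3.44 h × 31 d = 159,960 Wh = 160 kWh
Total energy = 16.95 + 2.914 + 15.43 + 160 = 195.3 kWh
Cost = 195.3 kWh × $0.325 = $63.46

$63.46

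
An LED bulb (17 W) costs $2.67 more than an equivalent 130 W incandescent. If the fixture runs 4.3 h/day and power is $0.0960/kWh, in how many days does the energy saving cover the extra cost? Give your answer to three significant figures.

Power saved = 130 − 17 = 113 W
Daily energy saved = 113 W × 4.3 h = 485.9 Wh = 0.4859 kWh
Daily savings = 0.4859 × $0.0960 = $0.0466
Payback = $2.67 / $0.0466 per day = 57.24 days

57.2 days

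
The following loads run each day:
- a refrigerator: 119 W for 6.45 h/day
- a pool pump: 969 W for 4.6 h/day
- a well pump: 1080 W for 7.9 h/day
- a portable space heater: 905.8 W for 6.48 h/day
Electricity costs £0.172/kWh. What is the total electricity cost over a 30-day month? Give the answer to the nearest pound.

refrigerator: 119 W × 6.45 h × 30 d = 23,027 Wh = 23.03 kWh
pool pump: 969 W × 4.6 h × 30 d = 133,722 Wh = 133.7 kWh
well pump: 1080 W × 7.9 h × 30 d = 255,960 Wh = 256 kWh
portable space heater: 905.8 W × 6.48 h × 30 d = 176,088 Wh = 176.1 kWh
Total energy = 23.03 + 133.7 + 256 + 176.1 = 588.8 kWh
Cost = 588.8 kWh × £0.172 = £101.27 ≈ £101

£101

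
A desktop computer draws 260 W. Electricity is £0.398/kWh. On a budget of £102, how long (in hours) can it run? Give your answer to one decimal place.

985.7 h

Energy budget = £102 / £0.398 per kWh = 256.3 kWh = 256,281 Wh
Runtime = 256,281 Wh / 260 W = 985.7 h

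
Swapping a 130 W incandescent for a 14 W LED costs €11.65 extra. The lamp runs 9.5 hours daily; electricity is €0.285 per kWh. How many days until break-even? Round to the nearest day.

Power saved = 130 − 14 = 116 W
Daily energy saved = 116 W × 9.5 h = 1102 Wh = 1.102 kWh
Daily savings = 1.102 × €0.285 = €0.3141
Payback = €11.65 / €0.3141 per day = 37.09 days

37 days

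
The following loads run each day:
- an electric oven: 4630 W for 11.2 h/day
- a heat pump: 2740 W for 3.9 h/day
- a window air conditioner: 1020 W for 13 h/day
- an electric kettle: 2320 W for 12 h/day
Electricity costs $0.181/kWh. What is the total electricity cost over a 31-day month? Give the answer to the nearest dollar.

electric oven: 4630 W × 11.2 h × 31 d = 1,607,536 Wh = 1,608 kWh
heat pump: 2740 W × 3.9 h × 31 d = 331,266 Wh = 331.3 kWh
window air conditioner: 1020 W × 13 h × 31 d = 411,060 Wh = 411.1 kWh
electric kettle: 2320 W × 12 h × 31 d = 863,040 Wh = 863 kWh
Total energy = 1,608 + 331.3 + 411.1 + 863 = 3,213 kWh
Cost = 3,213 kWh × $0.181 = $581.54 ≈ $582

$582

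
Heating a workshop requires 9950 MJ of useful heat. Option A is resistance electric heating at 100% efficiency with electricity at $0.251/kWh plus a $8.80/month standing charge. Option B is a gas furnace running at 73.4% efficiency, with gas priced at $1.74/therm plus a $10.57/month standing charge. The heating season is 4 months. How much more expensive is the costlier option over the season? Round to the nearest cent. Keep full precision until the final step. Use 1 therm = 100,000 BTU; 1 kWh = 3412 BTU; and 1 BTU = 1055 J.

Heat load = 9950 MJ = 9,950,000,000 J / 1055 = 9,431,280 BTU
Gas: input = 9,431,280 / 0.734 = 12,849,155 BTU = 128.5 therm → 128.5 × $1.74 = $223.58; + 4 × $10.57 standing = $265.86
Electric: 9,431,280 BTU / 3412 = 2,764 kWh → × $0.251 = $693.80; + 4 × $8.80 standing = $729.00
Difference = |$265.86 − $729.00| = $463.15

$463.15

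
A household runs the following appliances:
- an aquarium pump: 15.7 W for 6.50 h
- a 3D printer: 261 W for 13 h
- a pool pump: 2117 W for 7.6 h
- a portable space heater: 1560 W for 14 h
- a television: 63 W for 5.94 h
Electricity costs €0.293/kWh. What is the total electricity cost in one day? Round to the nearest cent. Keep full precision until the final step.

aquarium pump: 15.7 W × 6.50 h = 102 Wh = 0.1021 kWh
3D printer: 261 W × 13 h = 3,393 Wh = 3.393 kWh
pool pump: 2117 W × 7.6 h = 16,089 Wh = 16.09 kWh
portable space heater: 1560 W × 14 h = 21,840 Wh = 21.84 kWh
television: 63 W × 5.94 h = 374 Wh = 0.3742 kWh
Total energy = 0.1021 + 3.393 + 16.09 + 21.84 + 0.3742 = 41.8 kWh
Cost = 41.8 kWh × €0.293 = €12.25

€12.25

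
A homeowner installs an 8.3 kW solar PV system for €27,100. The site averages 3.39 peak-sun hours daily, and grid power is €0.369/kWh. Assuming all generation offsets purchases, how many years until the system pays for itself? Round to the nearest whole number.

7 years

Daily generation = 8.3 kW × 3.39 h = 28.14 kWh
Annual generation = 28.14 × 365 = 10270 kWh
Annual savings = 10270 × €0.369 = €3,789.63
Payback = €27,100 / €3,789.63 = 7.15 years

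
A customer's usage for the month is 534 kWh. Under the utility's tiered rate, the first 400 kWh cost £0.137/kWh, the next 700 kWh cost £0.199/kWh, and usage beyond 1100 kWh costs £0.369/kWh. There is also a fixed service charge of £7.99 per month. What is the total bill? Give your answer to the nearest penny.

£89.46

First 400 kWh × £0.137 = £54.80
Next 134 kWh × £0.199 = £26.67
Remaining tier: 0 kWh (not reached)
Energy charge = £81.47; + service £7.99 = £89.46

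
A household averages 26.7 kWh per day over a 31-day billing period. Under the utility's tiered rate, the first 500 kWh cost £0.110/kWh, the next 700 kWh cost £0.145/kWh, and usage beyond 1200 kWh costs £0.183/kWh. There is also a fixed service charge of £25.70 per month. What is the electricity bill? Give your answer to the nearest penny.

£128.22

Usage = 26.7 kWh/day × 31 days = 827.7 kWh
First 500 kWh × £0.110 = £55.00
Next 327.7 kWh × £0.145 = £47.52
Remaining tier: 0 kWh (not reached)
Energy charge = £102.52; + service £25.70 = £128.22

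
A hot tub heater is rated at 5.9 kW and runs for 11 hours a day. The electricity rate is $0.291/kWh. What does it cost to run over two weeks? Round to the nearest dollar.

Energy = 5900 W × 11 h/day × 14 days = 908,600 Wh = 908.6 kWh
Cost = 908.6 kWh × $0.291/kWh = $264.40 ≈ $264

$264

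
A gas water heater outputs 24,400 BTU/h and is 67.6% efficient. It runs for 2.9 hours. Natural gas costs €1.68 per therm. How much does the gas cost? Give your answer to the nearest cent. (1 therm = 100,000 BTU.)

Heat delivered = 24,400 BTU/h × 2.9 h = 70,760 BTU
Gas input = 70,760 / 0.676 = 104,675 BTU
= 104,675 / 100,000 = 1.047 therm
Cost = 1.047 × €1.68/therm = €1.76

€1.76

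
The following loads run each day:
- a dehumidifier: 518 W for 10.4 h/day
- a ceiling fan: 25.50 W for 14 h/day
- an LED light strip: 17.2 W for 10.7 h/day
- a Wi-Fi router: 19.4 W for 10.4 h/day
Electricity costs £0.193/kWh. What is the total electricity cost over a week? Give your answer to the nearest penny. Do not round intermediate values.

dehumidifier: 518 W × 10.4 h × 7 d = 37,710 Wh = 37.71 kWh
ceiling fan: 25.50 W × 14 h × 7 d = 2,499 Wh = 2.499 kWh
LED light strip: 17.2 W × 10.7 h × 7 d = 1,288 Wh = 1.288 kWh
Wi-Fi router: 19.4 W × 10.4 h × 7 d = 1,412 Wh = 1.412 kWh
Total energy = 37.71 + 2.499 + 1.288 + 1.412 = 42.91 kWh
Cost = 42.91 kWh × £0.193 = £8.28

£8.28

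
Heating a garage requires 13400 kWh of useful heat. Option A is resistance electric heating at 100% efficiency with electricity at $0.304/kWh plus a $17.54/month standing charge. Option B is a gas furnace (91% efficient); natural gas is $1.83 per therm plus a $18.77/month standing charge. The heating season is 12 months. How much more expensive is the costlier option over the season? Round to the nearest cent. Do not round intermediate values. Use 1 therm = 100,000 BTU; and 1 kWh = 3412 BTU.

$3139.40

Heat load = 13400 kWh × 3412 = 45,720,800 BTU
Gas: input = 45,720,800 / 0.91 = 50,242,637 BTU = 502.4 therm → 502.4 × $1.83 = $919.44; + 12 × $18.77 standing = $1,144.68
Electric: 45,720,800 BTU / 3412 = 13,400 kWh → × $0.304 = $4,073.60; + 12 × $17.54 standing = $4,284.08
Difference = |$1,144.68 − $4,284.08| = $3,139.40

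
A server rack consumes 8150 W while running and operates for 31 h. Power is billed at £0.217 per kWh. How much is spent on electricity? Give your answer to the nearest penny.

£54.83

Energy = 8150 W × 31 h = 252,650 Wh = 252.7 kWh
Cost = 252.7 kWh × £0.217/kWh = £54.83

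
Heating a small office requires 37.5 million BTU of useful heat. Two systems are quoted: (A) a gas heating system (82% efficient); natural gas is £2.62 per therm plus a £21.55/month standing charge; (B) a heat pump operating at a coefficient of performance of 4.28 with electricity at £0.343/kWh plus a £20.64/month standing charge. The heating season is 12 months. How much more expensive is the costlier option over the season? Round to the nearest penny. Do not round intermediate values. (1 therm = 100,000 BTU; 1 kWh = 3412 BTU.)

Heat load = 37.5 × 10⁶ BTU = 37,500,000 BTU
Gas: input = 37,500,000 / 0.82 = 45,731,707 BTU = 457.3 therm → 457.3 × £2.62 = £1,198.17; + 12 × £21.55 standing = £1,456.77
Heat pump: 37,500,000 BTU / 3412 = 10,990 kWh heat; / 4.28 = 2,568 kWh in → × £0.343 = £880.79; + 12 × £20.64 standing = £1,128.47
Difference = |£1,456.77 − £1,128.47| = £328.30

£328.30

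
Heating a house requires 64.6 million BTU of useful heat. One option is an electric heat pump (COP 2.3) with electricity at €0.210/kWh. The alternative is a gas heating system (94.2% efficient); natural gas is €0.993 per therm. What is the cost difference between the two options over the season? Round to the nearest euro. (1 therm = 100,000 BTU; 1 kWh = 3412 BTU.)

€1048

Heat load = 64.6 × 10⁶ BTU = 64,600,000 BTU
Gas: input = 64,600,000 / 0.942 = 68,577,495 BTU = 685.8 therm → 685.8 × €0.993 = €680.97
Heat pump: 64,600,000 BTU / 3412 = 18,930 kWh heat; / 2.3 = 8,232 kWh in → × €0.210 = €1,728.68
Difference = |€680.97 − €1,728.68| = €1,047.71 ≈ €1048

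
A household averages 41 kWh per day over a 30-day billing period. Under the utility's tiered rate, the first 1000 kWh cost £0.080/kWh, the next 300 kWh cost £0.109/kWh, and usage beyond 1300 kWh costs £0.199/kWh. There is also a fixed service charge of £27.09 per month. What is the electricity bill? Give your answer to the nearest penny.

Usage = 41 kWh/day × 30 days = 1230 kWh
First 1000 kWh × £0.080 = £80.00
Next 230 kWh × £0.109 = £25.07
Remaining tier: 0 kWh (not reached)
Energy charge = £105.07; + service £27.09 = £132.16

£132.16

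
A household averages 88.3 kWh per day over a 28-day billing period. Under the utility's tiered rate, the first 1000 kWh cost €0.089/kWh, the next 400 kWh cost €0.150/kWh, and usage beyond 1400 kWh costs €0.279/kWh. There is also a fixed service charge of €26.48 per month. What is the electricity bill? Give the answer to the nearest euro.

€475

Usage = 88.3 kWh/day × 28 days = 2472.4 kWh
First 1000 kWh × €0.089 = €89.00
Next 400 kWh × €0.150 = €60.00
Remaining 1072.4 kWh × €0.279 = €299.20
Energy charge = €448.20; + service €26.48 = €474.68 ≈ €475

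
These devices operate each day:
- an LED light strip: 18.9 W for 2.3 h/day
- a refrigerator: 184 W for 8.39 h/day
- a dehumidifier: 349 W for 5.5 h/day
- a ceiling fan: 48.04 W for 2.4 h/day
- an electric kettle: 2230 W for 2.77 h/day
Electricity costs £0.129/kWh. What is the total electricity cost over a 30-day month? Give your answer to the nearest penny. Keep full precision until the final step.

£37.92

LED light strip: 18.9 W × 2.3 h × 30 d = 1,304 Wh = 1.304 kWh
refrigerator: 184 W × 8.39 h × 30 d = 46,313 Wh = 46.31 kWh
dehumidifier: 349 W × 5.5 h × 30 d = 57,585 Wh = 57.59 kWh
ceiling fan: 48.04 W × 2.4 h × 30 d = 3,459 Wh = 3.459 kWh
electric kettle: 2230 W × 2.77 h × 30 d = 185,313 Wh = 185.3 kWh
Total energy = 1.304 + 46.31 + 57.59 + 3.459 + 185.3 = 294 kWh
Cost = 294 kWh × £0.129 = £37.92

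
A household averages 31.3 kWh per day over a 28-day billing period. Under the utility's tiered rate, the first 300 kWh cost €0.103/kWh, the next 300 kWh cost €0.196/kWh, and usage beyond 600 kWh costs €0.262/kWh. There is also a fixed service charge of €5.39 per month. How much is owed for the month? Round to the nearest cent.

Usage = 31.3 kWh/day × 28 days = 876.4 kWh
First 300 kWh × €0.103 = €30.90
Next 300 kWh × €0.196 = €58.80
Remaining 276.4 kWh × €0.262 = €72.42
Energy charge = €162.12; + service €5.39 = €167.51

€167.51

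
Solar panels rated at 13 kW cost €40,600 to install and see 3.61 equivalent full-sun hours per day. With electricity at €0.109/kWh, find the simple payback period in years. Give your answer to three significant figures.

Daily generation = 13 kW × 3.61 h = 46.93 kWh
Annual generation = 46.93 × 365 = 17129 kWh
Annual savings = 17129 × €0.109 = €1,867.11
Payback = €40,600 / €1,867.11 = 21.7 years

21.7 years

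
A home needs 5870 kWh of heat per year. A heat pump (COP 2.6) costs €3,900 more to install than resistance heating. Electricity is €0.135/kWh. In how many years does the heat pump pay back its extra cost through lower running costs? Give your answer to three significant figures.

8 years

Resistance: 5870 kWh × €0.135 = €792.45/yr
Heat pump: 5870 / 2.6 = 2258 kWh in → × €0.135 = €304.79/yr
Annual savings = €487.66
Payback = €3,900 / €487.66 = 8 years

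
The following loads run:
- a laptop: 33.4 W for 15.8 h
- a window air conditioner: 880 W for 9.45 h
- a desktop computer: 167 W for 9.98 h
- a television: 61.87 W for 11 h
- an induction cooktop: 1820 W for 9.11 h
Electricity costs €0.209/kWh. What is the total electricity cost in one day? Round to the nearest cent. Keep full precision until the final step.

€5.80

laptop: 33.4 W × 15.8 h = 528 Wh = 0.5277 kWh
window air conditioner: 880 W × 9.45 h = 8,316 Wh = 8.316 kWh
desktop computer: 167 W × 9.98 h = 1,667 Wh = 1.667 kWh
television: 61.87 W × 11 h = 681 Wh = 0.6806 kWh
induction cooktop: 1820 W × 9.11 h = 16,580 Wh = 16.58 kWh
Total energy = 0.5277 + 8.316 + 1.667 + 0.6806 + 16.58 = 27.77 kWh
Cost = 27.77 kWh × €0.209 = €5.80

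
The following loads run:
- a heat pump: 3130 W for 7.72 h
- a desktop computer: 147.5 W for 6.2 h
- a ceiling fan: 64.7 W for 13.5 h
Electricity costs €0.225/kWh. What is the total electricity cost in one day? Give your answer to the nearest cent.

€5.84

heat pump: 3130 W × 7.72 h = 24,164 Wh = 24.16 kWh
desktop computer: 147.5 W × 6.2 h = 914 Wh = 0.9145 kWh
ceiling fan: 64.7 W × 13.5 h = 873 Wh = 0.8735 kWh
Total energy = 24.16 + 0.9145 + 0.8735 = 25.95 kWh
Cost = 25.95 kWh × €0.225 = €5.84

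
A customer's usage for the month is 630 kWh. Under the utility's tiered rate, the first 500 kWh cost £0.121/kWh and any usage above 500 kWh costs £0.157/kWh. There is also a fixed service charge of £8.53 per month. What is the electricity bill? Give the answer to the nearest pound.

First 500 kWh × £0.121 = £60.50
Remaining 130 kWh × £0.157 = £20.41
Energy charge = £80.91; + service £8.53 = £89.44 ≈ £89

£89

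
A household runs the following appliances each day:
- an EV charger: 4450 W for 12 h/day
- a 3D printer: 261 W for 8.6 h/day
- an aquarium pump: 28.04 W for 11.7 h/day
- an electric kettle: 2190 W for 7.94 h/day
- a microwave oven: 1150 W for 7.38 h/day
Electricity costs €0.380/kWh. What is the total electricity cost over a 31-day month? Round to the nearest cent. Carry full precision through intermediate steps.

EV charger: 4450 W × 12 h × 31 d = 1,655,400 Wh = 1,655 kWh
3D printer: 261 W × 8.6 h × 31 d = 69,583 Wh = 69.58 kWh
aquarium pump: 28.04 W × 11.7 h × 31 d = 10,170 Wh = 10.17 kWh
electric kettle: 2190 W × 7.94 h × 31 d = 539,047 Wh = 539 kWh
microwave oven: 1150 W × 7.38 h × 31 d = 263,097 Wh = 263.1 kWh
Total energy = 1,655 + 69.58 + 10.17 + 539 + 263.1 = 2,537 kWh
Cost = 2,537 kWh × €0.380 = €964.17

€964.17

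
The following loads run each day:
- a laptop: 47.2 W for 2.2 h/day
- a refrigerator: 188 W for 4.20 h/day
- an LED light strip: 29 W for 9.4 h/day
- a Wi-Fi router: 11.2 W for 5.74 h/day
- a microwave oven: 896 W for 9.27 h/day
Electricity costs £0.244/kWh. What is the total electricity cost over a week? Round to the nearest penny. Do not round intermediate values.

laptop: 47.2 W × 2.2 h × 7 d = 727 Wh = 0.7269 kWh
refrigerator: 188 W × 4.20 h × 7 d = 5,527 Wh = 5.527 kWh
LED light strip: 29 W × 9.4 h × 7 d = 1,908 Wh = 1.908 kWh
Wi-Fi router: 11.2 W × 5.74 h × 7 d = 450 Wh = 0.45 kWh
microwave oven: 896 W × 9.27 h × 7 d = 58,141 Wh = 58.14 kWh
Total energy = 0.7269 + 5.527 + 1.908 + 0.45 + 58.14 = 66.75 kWh
Cost = 66.75 kWh × £0.244 = £16.29

£16.29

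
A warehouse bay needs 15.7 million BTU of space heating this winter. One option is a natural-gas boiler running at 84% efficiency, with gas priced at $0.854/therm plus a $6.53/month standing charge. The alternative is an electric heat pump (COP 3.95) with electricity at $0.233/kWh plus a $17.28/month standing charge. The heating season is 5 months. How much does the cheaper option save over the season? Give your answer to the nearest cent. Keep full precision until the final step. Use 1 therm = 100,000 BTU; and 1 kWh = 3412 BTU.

$165.56

Heat load = 15.7 × 10⁶ BTU = 15,700,000 BTU
Gas: input = 15,700,000 / 0.84 = 18,690,476 BTU = 186.9 therm → 186.9 × $0.854 = $159.62; + 5 × $6.53 standing = $192.27
Heat pump: 15,700,000 BTU / 3412 = 4,601 kWh heat; / 3.95 = 1,165 kWh in → × $0.233 = $271.42; + 5 × $17.28 standing = $357.82
Difference = |$192.27 − $357.82| = $165.56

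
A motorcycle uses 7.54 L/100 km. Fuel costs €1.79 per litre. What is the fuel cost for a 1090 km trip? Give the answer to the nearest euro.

€147

Fuel = 7.54 L/100 km × 1090 km / 100 = 82.19 L
Cost = 82.19 L × €1.79/L = €147.11 ≈ €147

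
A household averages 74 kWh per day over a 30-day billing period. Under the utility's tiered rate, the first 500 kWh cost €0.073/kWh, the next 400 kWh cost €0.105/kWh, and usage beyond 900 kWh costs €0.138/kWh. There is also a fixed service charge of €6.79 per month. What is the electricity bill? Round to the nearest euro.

€267

Usage = 74 kWh/day × 30 days = 2220 kWh
First 500 kWh × €0.073 = €36.50
Next 400 kWh × €0.105 = €42.00
Remaining 1320 kWh × €0.138 = €182.16
Energy charge = €260.66; + service €6.79 = €267.45 ≈ €267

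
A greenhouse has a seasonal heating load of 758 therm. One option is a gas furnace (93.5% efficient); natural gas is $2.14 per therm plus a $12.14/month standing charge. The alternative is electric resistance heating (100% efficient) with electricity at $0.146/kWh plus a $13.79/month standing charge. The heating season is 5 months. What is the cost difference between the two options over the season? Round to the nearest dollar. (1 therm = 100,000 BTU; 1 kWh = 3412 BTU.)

$1517

Heat load = 758 therm × 100,000 = 75,800,000 BTU
Gas: input = 75,800,000 / 0.935 = 81,069,519 BTU = 810.7 therm → 810.7 × $2.14 = $1,734.89; + 5 × $12.14 standing = $1,795.59
Electric: 75,800,000 BTU / 3412 = 22,220 kWh → × $0.146 = $3,243.49; + 5 × $13.79 standing = $3,312.44
Difference = |$1,795.59 − $3,312.44| = $1,516.86 ≈ $1517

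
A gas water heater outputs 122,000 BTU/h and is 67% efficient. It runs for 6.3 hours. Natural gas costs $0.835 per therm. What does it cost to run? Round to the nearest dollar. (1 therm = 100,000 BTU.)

Heat delivered = 122,000 BTU/h × 6.3 h = 768,600 BTU
Gas input = 768,600 / 0.67 = 1,147,164 BTU
= 1,147,164 / 100,000 = 11.47 therm
Cost = 11.47 × $0.835/therm = $9.58 ≈ $10

$10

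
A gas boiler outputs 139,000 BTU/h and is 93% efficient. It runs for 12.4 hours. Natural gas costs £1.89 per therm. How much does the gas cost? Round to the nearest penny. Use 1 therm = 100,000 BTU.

£35.03

Heat delivered = 139,000 BTU/h × 12.4 h = 1,723,600 BTU
Gas input = 1,723,600 / 0.93 = 1,853,333 BTU
= 1,853,333 / 100,000 = 18.53 therm
Cost = 18.53 × £1.89/therm = £35.03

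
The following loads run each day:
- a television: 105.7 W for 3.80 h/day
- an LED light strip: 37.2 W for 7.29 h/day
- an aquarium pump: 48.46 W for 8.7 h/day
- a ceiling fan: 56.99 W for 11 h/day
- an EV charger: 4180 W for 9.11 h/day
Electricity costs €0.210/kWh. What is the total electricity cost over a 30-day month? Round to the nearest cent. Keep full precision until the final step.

television: 105.7 W × 3.80 h × 30 d = 12,050 Wh = 12.05 kWh
LED light strip: 37.2 W × 7.29 h × 30 d = 8,136 Wh = 8.136 kWh
aquarium pump: 48.46 W × 8.7 h × 30 d = 12,648 Wh = 12.65 kWh
ceiling fan: 56.99 W × 11 h × 30 d = 18,807 Wh = 18.81 kWh
EV charger: 4180 W × 9.11 h × 30 d = 1,142,394 Wh = 1,142 kWh
Total energy = 12.05 + 8.136 + 12.65 + 18.81 + 1,142 = 1,194 kWh
Cost = 1,194 kWh × €0.210 = €250.75

€250.75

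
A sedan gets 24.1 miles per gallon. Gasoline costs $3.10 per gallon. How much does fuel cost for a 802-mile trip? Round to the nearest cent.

Fuel = 802 mi / 24.1 mpg = 33.28 gal
Cost = 33.28 gal × $3.10/gal = $103.16

$103.16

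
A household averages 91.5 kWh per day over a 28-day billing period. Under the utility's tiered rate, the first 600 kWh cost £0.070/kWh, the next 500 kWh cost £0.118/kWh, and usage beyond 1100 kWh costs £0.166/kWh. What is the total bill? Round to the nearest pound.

£344

Usage = 91.5 kWh/day × 28 days = 2562 kWh
First 600 kWh × £0.070 = £42.00
Next 500 kWh × £0.118 = £59.00
Remaining 1462 kWh × £0.166 = £242.69
Total = £343.69 ≈ £344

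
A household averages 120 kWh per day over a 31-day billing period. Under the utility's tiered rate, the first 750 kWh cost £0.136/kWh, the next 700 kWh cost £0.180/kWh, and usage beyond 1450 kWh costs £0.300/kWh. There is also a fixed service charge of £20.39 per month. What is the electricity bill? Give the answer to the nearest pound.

Usage = 120 kWh/day × 31 days = 3720 kWh
First 750 kWh × £0.136 = £102.00
Next 700 kWh × £0.180 = £126.00
Remaining 2270 kWh × £0.300 = £681.00
Energy charge = £909.00; + service £20.39 = £929.39 ≈ £929

£929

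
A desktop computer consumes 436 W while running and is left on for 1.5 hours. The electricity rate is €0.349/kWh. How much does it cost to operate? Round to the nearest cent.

€0.23

Energy = 436 W × 1.5 h = 654 Wh = 0.654 kWh
Cost = 0.654 kWh × €0.349/kWh = €0.23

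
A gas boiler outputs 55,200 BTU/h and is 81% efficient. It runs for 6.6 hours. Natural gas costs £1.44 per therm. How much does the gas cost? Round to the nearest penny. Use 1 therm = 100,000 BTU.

Heat delivered = 55,200 BTU/h × 6.6 h = 364,320 BTU
Gas input = 364,320 / 0.810 = 449,778 BTU
= 449,778 / 100,000 = 4.498 therm
Cost = 4.498 × £1.44/therm = £6.48

£6.48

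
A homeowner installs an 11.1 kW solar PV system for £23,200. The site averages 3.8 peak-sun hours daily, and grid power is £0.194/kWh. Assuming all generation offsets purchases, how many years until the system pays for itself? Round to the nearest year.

Daily generation = 11.1 kW × 3.8 h = 42.18 kWh
Annual generation = 42.18 × 365 = 15396 kWh
Annual savings = 15396 × £0.194 = £2,986.77
Payback = £23,200 / £2,986.77 = 7.77 years

8 years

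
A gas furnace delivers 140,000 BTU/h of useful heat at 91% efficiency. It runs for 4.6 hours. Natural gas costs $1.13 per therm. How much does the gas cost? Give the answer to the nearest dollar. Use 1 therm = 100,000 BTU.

Heat delivered = 140,000 BTU/h × 4.6 h = 644,000 BTU
Gas input = 644,000 / 0.91 = 707,692 BTU
= 707,692 / 100,000 = 7.077 therm
Cost = 7.077 × $1.13/therm = $8.00

$8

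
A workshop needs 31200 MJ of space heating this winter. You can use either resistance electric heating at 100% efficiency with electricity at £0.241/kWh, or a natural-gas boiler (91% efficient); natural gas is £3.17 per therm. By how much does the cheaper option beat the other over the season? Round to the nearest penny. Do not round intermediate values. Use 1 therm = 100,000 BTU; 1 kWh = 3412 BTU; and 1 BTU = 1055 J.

£1058.67

Heat load = 31200 MJ = 31,200,000,000 J / 1055 = 29,573,460 BTU
Gas: input = 29,573,460 / 0.91 = 32,498,307 BTU = 325 therm → 325 × £3.17 = £1,030.20
Electric: 29,573,460 BTU / 3412 = 8,667 kWh → × £0.241 = £2,088.86
Difference = |£1,030.20 − £2,088.86| = £1,058.67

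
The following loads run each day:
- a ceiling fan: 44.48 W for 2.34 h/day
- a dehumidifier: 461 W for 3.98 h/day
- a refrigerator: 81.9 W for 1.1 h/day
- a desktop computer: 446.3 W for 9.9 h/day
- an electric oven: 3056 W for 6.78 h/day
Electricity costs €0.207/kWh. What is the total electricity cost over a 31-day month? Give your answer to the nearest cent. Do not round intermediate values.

ceiling fan: 44.48 W × 2.34 h × 31 d = 3,227 Wh = 3.227 kWh
dehumidifier: 461 W × 3.98 h × 31 d = 56,878 Wh = 56.88 kWh
refrigerator: 81.9 W × 1.1 h × 31 d = 2,793 Wh = 2.793 kWh
desktop computer: 446.3 W × 9.9 h × 31 d = 136,969 Wh = 137 kWh
electric oven: 3056 W × 6.78 h × 31 d = 642,310 Wh = 642.3 kWh
Total energy = 3.227 + 56.88 + 2.793 + 137 + 642.3 = 842.2 kWh
Cost = 842.2 kWh × €0.207 = €174.33

€174.33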